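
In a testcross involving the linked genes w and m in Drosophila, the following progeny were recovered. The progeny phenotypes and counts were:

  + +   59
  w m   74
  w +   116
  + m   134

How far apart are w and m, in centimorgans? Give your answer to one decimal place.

The two most frequent classes, + m (134) and w + (116), are the parental types, so the F1 was + m / w +.
The recombinant classes are + + and w m: 59 + 74 = 133.
Recombination frequency = 133/383 = 0.3473 ≈ 34.7%, i.e. 34.7 centimorgans.

34.7 centimorgans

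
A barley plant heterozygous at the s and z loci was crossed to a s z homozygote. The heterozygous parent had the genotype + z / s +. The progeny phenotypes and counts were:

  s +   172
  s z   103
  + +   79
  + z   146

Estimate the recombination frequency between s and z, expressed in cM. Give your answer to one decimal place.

The recombinant classes are + + and s z: 79 + 103 = 182.
Recombination frequency = 182/500 = 0.3640 ≈ 36.4%, i.e. 36.4 cM.

36.4 cM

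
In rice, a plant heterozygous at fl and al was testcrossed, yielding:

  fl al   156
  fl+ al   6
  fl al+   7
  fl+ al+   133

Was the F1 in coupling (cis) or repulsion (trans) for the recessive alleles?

The two most frequent classes are fl+ al+ (133) and fl al (156); these are the parental (non-recombinant) types.
So the F1 carried fl+ al+ on one chromosome and fl al on the other — the recessive alleles are on the same chromosome (cis / coupling).

cis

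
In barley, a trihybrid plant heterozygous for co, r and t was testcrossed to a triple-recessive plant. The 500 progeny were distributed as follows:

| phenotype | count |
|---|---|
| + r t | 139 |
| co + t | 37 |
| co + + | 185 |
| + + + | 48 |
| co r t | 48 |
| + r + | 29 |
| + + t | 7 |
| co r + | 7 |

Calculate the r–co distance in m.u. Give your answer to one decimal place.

22.0 m.u.

The two most frequent reciprocal classes, + r t and co + +, are the parental types, so the F1 was + r t / co + +.
The two rarest classes, + + t and co r +, are the double crossovers. Comparing them with the parentals, only the r allele has switched, so r is the middle locus and the order is t – r – co.
Crossovers in the r–co interval produce the single-crossover classes co r t and + + + (48 + 48 = 96) plus the double crossovers (14).
RF(r–co) = (96 + 14) / 500 = 110/500 = 0.2200 → 22.0 m.u.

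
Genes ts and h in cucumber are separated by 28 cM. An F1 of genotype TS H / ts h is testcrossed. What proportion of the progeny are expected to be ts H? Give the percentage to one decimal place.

14.0%

A map distance of 28 cM corresponds to a recombination frequency of 0.280.
The F1 is TS H / ts h, so ts H is a recombinant gamete class with expected frequency r/2 = 0.280/2 = 0.1400.
That is 0.1400 = 14.0% of the progeny.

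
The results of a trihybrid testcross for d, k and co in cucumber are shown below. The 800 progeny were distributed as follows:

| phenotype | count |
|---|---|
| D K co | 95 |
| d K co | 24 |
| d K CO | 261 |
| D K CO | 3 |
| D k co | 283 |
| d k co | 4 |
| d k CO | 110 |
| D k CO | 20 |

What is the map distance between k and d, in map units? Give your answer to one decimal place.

The two most frequent reciprocal classes, d K CO and D k co, are the parental types, so the F1 was d K CO / D k co.
The two rarest classes, D K CO and d k co, are the double crossovers. Comparing them with the parentals, only the d allele has switched, so d is the middle locus and the order is k – d – co.
Crossovers in the k–d interval produce the single-crossover classes d k CO and D K co (110 + 95 = 205) plus the double crossovers (7).
RF(k–d) = (205 + 7) / 800 = 212/800 = 0.2650 → 26.5 map units.

26.5 map units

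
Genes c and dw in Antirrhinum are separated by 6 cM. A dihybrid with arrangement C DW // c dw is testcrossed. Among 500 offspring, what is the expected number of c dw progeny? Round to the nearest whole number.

A map distance of 6 cM corresponds to a recombination frequency of 0.060.
The F1 is C DW / c dw, so c dw is a parental gamete class with expected frequency (1 − r)/2 = 0.940/2 = 0.4700.
Expected number = 0.4700 × 500 = 235.00 ≈ 235.

235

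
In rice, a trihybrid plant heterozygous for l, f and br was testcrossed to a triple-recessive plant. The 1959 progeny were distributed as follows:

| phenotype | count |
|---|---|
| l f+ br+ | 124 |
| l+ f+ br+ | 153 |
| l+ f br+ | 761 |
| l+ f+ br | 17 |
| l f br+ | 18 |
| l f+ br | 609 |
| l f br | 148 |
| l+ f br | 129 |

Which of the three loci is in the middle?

l

The two most frequent reciprocal classes, l f+ br and l+ f br+, are the parental types, so the F1 was l f+ br / l+ f br+.
The two rarest classes, l+ f+ br and l f br+, are the double crossovers. Comparing them with the parentals, only the l allele has switched, so l is the middle locus and the order is br – l – f.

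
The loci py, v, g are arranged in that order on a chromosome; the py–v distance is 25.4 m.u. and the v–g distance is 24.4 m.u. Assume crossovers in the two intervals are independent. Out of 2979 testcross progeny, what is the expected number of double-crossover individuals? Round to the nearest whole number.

185

Map distances give recombination frequencies of 0.254 and 0.244 for the two intervals.
With no interference, expected double-crossover frequency = 0.254 × 0.244 = 0.06198.
Expected number = 0.06198 × 2979 = 184.63 ≈ 185.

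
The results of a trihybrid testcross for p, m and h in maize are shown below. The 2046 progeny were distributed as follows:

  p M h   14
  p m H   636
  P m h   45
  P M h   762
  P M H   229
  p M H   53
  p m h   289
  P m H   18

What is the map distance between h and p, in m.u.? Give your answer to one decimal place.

26.9 m.u.

The two most frequent reciprocal classes, P M h and p m H, are the parental types, so the F1 was P M h / p m H.
The two rarest classes, p M h and P m H, are the double crossovers. Comparing them with the parentals, only the p allele has switched, so p is the middle locus and the order is m – p – h.
Crossovers in the p–h interval produce the single-crossover classes P M H and p m h (229 + 289 = 518) plus the double crossovers (32).
RF(p–h) = (518 + 32) / 2046 = 550/2046 = 0.2688 → 26.9 m.u.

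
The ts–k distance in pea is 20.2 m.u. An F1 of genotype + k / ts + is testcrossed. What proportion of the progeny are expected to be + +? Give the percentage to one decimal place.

10.1%

A map distance of 20.2 m.u. corresponds to a recombination frequency of 0.202.
The F1 is + k / ts +, so + + is a recombinant gamete class with expected frequency r/2 = 0.202/2 = 0.1010.
That is 0.1010 = 10.1% of the progeny.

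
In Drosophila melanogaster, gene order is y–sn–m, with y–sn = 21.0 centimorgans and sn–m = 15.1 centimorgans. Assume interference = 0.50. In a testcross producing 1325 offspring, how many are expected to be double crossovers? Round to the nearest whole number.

Map distances give recombination frequencies of 0.210 and 0.151 for the two intervals.
With interference 0.50 (so coincidence = 0.50), expected double-crossover frequency = 0.210 × 0.151 × 0.50 = 0.01585.
Expected number = 0.01585 × 1325 = 21.01 ≈ 21.

21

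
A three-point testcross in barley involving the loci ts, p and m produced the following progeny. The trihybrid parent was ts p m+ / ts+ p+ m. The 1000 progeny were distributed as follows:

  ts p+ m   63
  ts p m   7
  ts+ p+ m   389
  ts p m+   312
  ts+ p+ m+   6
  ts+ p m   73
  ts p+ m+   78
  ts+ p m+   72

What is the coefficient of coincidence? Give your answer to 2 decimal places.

0.54

The two rarest classes, ts p m and ts+ p+ m+, are the double crossovers. Comparing them with the parentals, only the m allele has switched, so m is the middle locus and the order is ts – m – p.
ts–m: (135 + 13)/1000 = 0.1480; m–p: (151 + 13)/1000 = 0.1640.
Expected DCO frequency = 0.1480 × 0.1640 ≈ 0.02427; observed = 13/1000 ≈ 0.01300.
Coefficient of coincidence = 0.01300/0.02427 ≈ 0.54.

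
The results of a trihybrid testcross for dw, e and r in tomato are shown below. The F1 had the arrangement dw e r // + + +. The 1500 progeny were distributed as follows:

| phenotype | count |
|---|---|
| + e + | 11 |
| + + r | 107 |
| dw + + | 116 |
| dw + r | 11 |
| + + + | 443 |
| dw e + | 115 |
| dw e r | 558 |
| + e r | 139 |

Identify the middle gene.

e

The two rarest classes, dw + r and + e +, are the double crossovers. Comparing them with the parentals, only the e allele has switched, so e is the middle locus and the order is r – e – dw.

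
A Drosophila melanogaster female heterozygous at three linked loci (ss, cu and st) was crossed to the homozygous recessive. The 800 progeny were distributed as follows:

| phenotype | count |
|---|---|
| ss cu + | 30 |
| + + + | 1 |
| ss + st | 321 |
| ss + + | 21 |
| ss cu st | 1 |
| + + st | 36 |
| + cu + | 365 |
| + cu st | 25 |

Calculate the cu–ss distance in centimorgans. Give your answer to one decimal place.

The two most frequent reciprocal classes, ss + st and + cu +, are the parental types, so the F1 was ss + st / + cu +.
The two rarest classes, ss cu st and + + +, are the double crossovers. Comparing them with the parentals, only the cu allele has switched, so cu is the middle locus and the order is ss – cu – st.
Crossovers in the ss–cu interval produce the single-crossover classes + + st and ss cu + (36 + 30 = 66) plus the double crossovers (2).
RF(ss–cu) = (66 + 2) / 800 = 68/800 = 0.0850 → 8.5 centimorgans.

8.5 centimorgans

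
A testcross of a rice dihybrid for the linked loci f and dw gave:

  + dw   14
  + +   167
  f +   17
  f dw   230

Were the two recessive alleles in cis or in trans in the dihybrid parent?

cis

The two most frequent classes are + + (167) and f dw (230); these are the parental (non-recombinant) types.
So the F1 carried + + on one chromosome and f dw on the other — the recessive alleles are on the same chromosome (cis / coupling).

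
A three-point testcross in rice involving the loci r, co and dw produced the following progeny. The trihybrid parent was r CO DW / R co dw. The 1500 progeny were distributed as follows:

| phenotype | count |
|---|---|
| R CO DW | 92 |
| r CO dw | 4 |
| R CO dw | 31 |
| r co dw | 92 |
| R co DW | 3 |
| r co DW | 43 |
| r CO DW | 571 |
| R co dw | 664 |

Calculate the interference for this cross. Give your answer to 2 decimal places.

0.32

The two rarest classes, r CO dw and R co DW, are the double crossovers. Comparing them with the parentals, only the dw allele has switched, so dw is the middle locus and the order is co – dw – r.
co–dw: (74 + 7)/1500 = 0.0540; dw–r: (184 + 7)/1500 = 0.1273.
Expected DCO frequency = 0.0540 × 0.1273 ≈ 0.00687; observed = 7/1500 ≈ 0.00467.
Coefficient of coincidence = 0.00467/0.00687 ≈ 0.68; interference = 1 − 0.68 = 0.32.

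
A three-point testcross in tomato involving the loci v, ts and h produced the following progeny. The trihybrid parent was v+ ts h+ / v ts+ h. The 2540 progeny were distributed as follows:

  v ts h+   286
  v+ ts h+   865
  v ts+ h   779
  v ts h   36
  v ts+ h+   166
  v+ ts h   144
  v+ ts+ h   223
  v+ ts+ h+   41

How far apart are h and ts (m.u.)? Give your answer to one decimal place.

15.2 m.u.

The two rarest classes, v+ ts+ h+ and v ts h, are the double crossovers. Comparing them with the parentals, only the ts allele has switched, so ts is the middle locus and the order is v – ts – h.
Crossovers in the ts–h interval produce the single-crossover classes v+ ts h and v ts+ h+ (144 + 166 = 310) plus the double crossovers (77).
RF(ts–h) = (310 + 77) / 2540 = 387/2540 = 0.1524 → 15.2 m.u.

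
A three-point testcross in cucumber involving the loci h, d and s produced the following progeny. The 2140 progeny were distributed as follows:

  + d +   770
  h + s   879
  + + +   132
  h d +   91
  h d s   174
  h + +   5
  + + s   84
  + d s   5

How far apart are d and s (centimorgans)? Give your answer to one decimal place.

The two most frequent reciprocal classes, + d + and h + s, are the parental types, so the F1 was + d + / h + s.
The two rarest classes, + d s and h + +, are the double crossovers. Comparing them with the parentals, only the s allele has switched, so s is the middle locus and the order is h – s – d.
Crossovers in the s–d interval produce the single-crossover classes + + + and h d s (132 + 174 = 306) plus the double crossovers (10).
RF(s–d) = (306 + 10) / 2140 = 316/2140 = 0.1477 → 14.8 centimorgans.

14.8 centimorgans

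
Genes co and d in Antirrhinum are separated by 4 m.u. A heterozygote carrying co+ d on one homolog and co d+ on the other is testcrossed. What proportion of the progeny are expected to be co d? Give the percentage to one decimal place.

2.0%

A map distance of 4 m.u. corresponds to a recombination frequency of 0.040.
The F1 is co+ d / co d+, so co d is a recombinant gamete class with expected frequency r/2 = 0.040/2 = 0.0200.
That is 0.0200 = 2.0% of the progeny.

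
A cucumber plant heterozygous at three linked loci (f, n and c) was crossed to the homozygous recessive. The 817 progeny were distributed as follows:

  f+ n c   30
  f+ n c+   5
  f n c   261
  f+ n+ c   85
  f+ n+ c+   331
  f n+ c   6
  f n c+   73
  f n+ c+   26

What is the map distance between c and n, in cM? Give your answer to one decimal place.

20.7 cM

The two most frequent reciprocal classes, f+ n+ c+ and f n c, are the parental types, so the F1 was f+ n+ c+ / f n c.
The two rarest classes, f+ n c+ and f n+ c, are the double crossovers. Comparing them with the parentals, only the n allele has switched, so n is the middle locus and the order is f – n – c.
Crossovers in the n–c interval produce the single-crossover classes f+ n+ c and f n c+ (85 + 73 = 158) plus the double crossovers (11).
RF(n–c) = (158 + 11) / 817 = 169/817 = 0.2069 → 20.7 cM.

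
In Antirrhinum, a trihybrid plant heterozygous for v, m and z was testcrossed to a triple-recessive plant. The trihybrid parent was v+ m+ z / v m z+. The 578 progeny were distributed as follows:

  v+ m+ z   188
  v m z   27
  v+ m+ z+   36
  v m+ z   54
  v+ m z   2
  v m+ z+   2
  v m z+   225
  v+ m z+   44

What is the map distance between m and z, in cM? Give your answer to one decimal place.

11.6 cM

The two rarest classes, v+ m z and v m+ z+, are the double crossovers. Comparing them with the parentals, only the m allele has switched, so m is the middle locus and the order is v – m – z.
Crossovers in the m–z interval produce the single-crossover classes v+ m+ z+ and v m z (36 + 27 = 63) plus the double crossovers (4).
RF(m–z) = (63 + 4) / 578 = 67/578 = 0.1159 → 11.6 cM.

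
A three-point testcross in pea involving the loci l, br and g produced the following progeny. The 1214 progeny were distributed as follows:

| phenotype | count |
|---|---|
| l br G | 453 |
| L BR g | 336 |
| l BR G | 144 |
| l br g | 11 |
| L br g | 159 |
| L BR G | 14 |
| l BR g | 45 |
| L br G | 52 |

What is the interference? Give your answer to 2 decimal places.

The two most frequent reciprocal classes, L BR g and l br G, are the parental types, so the F1 was L BR g / l br G.
The two rarest classes, L BR G and l br g, are the double crossovers. Comparing them with the parentals, only the g allele has switched, so g is the middle locus and the order is br – g – l.
br–g: (303 + 25)/1214 = 0.2702; g–l: (97 + 25)/1214 = 0.1005.
Expected DCO frequency = 0.2702 × 0.1005 ≈ 0.02716; observed = 25/1214 ≈ 0.02059.
Coefficient of coincidence = 0.02059/0.02716 ≈ 0.76; interference = 1 − 0.76 = 0.24.

0.24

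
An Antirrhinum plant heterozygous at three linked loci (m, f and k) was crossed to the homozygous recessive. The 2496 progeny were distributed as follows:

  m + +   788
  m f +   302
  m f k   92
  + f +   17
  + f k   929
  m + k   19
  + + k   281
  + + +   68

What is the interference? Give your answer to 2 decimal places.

0.26

The two most frequent reciprocal classes, + f k and m + +, are the parental types, so the F1 was + f k / m + +.
The two rarest classes, + f + and m + k, are the double crossovers. Comparing them with the parentals, only the k allele has switched, so k is the middle locus and the order is f – k – m.
f–k: (583 + 36)/2496 = 0.2480; k–m: (160 + 36)/2496 = 0.0785.
Expected DCO frequency = 0.2480 × 0.0785 ≈ 0.01947; observed = 36/2496 ≈ 0.01442.
Coefficient of coincidence = 0.01442/0.01947 ≈ 0.74; interference = 1 − 0.74 = 0.26.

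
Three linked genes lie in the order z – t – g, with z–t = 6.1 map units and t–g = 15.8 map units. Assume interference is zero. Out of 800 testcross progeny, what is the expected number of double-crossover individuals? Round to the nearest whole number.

Map distances give recombination frequencies of 0.061 and 0.158 for the two intervals.
With no interference, expected double-crossover frequency = 0.061 × 0.158 = 0.00964.
Expected number = 0.00964 × 800 = 7.71 ≈ 8.

8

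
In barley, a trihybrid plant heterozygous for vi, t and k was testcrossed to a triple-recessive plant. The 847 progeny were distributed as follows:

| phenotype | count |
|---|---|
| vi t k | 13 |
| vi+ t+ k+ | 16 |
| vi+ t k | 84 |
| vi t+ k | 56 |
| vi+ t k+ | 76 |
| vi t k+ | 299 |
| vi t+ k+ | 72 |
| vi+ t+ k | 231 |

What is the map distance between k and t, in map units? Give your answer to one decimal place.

21.8 map units

The two most frequent reciprocal classes, vi t k+ and vi+ t+ k, are the parental types, so the F1 was vi t k+ / vi+ t+ k.
The two rarest classes, vi t k and vi+ t+ k+, are the double crossovers. Comparing them with the parentals, only the k allele has switched, so k is the middle locus and the order is vi – k – t.
Crossovers in the k–t interval produce the single-crossover classes vi t+ k+ and vi+ t k (72 + 84 = 156) plus the double crossovers (29).
RF(k–t) = (156 + 29) / 847 = 185/847 = 0.2184 → 21.8 map units.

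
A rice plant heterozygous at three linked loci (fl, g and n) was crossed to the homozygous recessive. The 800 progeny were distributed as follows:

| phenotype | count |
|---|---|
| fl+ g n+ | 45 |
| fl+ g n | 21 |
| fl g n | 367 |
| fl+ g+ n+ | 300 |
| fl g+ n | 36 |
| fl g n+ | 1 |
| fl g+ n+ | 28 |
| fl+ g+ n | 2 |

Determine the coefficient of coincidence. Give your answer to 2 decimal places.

The two most frequent reciprocal classes, fl+ g+ n+ and fl g n, are the parental types, so the F1 was fl+ g+ n+ / fl g n.
The two rarest classes, fl+ g+ n and fl g n+, are the double crossovers. Comparing them with the parentals, only the n allele has switched, so n is the middle locus and the order is g – n – fl.
g–n: (81 + 3)/800 = 0.1050; n–fl: (49 + 3)/800 = 0.0650.
Expected DCO frequency = 0.1050 × 0.0650 ≈ 0.00683; observed = 3/800 ≈ 0.00375.
Coefficient of coincidence = 0.00375/0.00683 ≈ 0.55.

0.55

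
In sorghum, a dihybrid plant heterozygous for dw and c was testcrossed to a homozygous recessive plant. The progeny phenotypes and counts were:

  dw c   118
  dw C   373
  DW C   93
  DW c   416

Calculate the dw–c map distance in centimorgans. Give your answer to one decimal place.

21.1 centimorgans

The two most frequent classes, DW c (416) and dw C (373), are the parental types, so the F1 was DW c / dw C.
The recombinant classes are DW C and dw c: 93 + 118 = 211.
Recombination frequency = 211/1000 = 0.2110 ≈ 21.1%, i.e. 21.1 centimorgans.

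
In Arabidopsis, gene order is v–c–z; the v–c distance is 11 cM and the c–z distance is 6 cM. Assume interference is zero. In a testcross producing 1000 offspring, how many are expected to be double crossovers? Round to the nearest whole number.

7

Map distances give recombination frequencies of 0.110 and 0.060 for the two intervals.
With no interference, expected double-crossover frequency = 0.110 × 0.060 = 0.00660.
Expected number = 0.00660 × 1000 = 6.60 ≈ 7.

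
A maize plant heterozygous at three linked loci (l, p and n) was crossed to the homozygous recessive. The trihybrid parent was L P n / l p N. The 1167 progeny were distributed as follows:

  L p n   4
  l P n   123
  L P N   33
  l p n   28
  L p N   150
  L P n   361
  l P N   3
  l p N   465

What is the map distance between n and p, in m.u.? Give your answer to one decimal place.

The two rarest classes, L p n and l P N, are the double crossovers. Comparing them with the parentals, only the p allele has switched, so p is the middle locus and the order is l – p – n.
Crossovers in the p–n interval produce the single-crossover classes L P N and l p n (33 + 28 = 61) plus the double crossovers (7).
RF(p–n) = (61 + 7) / 1167 = 68/1167 = 0.0583 → 5.8 m.u.

5.8 m.u.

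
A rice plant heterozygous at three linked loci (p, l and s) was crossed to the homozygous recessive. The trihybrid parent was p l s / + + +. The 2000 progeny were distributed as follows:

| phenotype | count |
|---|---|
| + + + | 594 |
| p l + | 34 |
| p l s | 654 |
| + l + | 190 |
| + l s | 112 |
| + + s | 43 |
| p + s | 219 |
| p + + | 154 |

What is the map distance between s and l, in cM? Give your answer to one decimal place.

The two rarest classes, p l + and + + s, are the double crossovers. Comparing them with the parentals, only the s allele has switched, so s is the middle locus and the order is l – s – p.
Crossovers in the l–s interval produce the single-crossover classes p + s and + l + (219 + 190 = 409) plus the double crossovers (77).
RF(l–s) = (409 + 77) / 2000 = 486/2000 = 0.2430 → 24.3 cM.

24.3 cM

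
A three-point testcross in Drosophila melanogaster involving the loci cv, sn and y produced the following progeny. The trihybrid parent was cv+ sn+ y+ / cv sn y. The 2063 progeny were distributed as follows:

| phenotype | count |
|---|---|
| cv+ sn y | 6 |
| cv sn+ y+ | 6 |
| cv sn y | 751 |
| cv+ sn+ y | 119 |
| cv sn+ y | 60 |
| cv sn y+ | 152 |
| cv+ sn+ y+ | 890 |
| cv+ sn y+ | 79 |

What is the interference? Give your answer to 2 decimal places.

0.42

The two rarest classes, cv sn+ y+ and cv+ sn y, are the double crossovers. Comparing them with the parentals, only the cv allele has switched, so cv is the middle locus and the order is y – cv – sn.
y–cv: (271 + 12)/2063 = 0.1372; cv–sn: (139 + 12)/2063 = 0.0732.
Expected DCO frequency = 0.1372 × 0.0732 ≈ 0.01004; observed = 12/2063 ≈ 0.00582.
Coefficient of coincidence = 0.00582/0.01004 ≈ 0.58; interference = 1 − 0.58 = 0.42.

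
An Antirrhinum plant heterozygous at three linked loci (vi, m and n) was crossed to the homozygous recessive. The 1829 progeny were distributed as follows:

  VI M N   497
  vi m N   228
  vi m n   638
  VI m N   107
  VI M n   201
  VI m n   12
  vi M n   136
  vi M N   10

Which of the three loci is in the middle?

The two most frequent reciprocal classes, VI M N and vi m n, are the parental types, so the F1 was VI M N / vi m n.
The two rarest classes, vi M N and VI m n, are the double crossovers. Comparing them with the parentals, only the vi allele has switched, so vi is the middle locus and the order is n – vi – m.

vi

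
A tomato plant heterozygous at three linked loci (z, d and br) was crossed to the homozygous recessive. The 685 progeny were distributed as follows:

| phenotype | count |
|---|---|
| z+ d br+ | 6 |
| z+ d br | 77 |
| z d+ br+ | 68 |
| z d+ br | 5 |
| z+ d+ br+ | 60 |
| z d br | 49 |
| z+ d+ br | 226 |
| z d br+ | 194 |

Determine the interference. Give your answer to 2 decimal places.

The two most frequent reciprocal classes, z d br+ and z+ d+ br, are the parental types, so the F1 was z d br+ / z+ d+ br.
The two rarest classes, z+ d br+ and z d+ br, are the double crossovers. Comparing them with the parentals, only the z allele has switched, so z is the middle locus and the order is d – z – br.
d–z: (145 + 11)/685 = 0.2277; z–br: (109 + 11)/685 = 0.1752.
Expected DCO frequency = 0.2277 × 0.1752 ≈ 0.03989; observed = 11/685 ≈ 0.01606.
Coefficient of coincidence = 0.01606/0.03989 ≈ 0.40; interference = 1 − 0.40 = 0.60.

0.60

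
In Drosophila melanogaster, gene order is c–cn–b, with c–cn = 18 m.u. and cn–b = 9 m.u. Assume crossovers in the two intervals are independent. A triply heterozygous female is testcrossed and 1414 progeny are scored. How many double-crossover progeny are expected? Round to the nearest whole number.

23

Map distances give recombination frequencies of 0.180 and 0.090 for the two intervals.
With no interference, expected double-crossover frequency = 0.180 × 0.090 = 0.01620.
Expected number = 0.01620 × 1414 = 22.91 ≈ 23.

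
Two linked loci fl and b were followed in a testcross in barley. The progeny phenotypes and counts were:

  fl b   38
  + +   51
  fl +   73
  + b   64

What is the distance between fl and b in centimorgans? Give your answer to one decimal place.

The two most frequent classes, + b (64) and fl + (73), are the parental types, so the F1 was + b / fl +.
The recombinant classes are + + and fl b: 51 + 38 = 89.
Recombination frequency = 89/226 = 0.3938 ≈ 39.4%, i.e. 39.4 centimorgans.

39.4 centimorgans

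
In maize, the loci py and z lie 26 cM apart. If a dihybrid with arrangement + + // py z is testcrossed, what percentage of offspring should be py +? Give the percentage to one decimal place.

A map distance of 26 cM corresponds to a recombination frequency of 0.260.
The F1 is + + / py z, so py + is a recombinant gamete class with expected frequency r/2 = 0.260/2 = 0.1300.
That is 0.1300 = 13.0% of the progeny.

13.0%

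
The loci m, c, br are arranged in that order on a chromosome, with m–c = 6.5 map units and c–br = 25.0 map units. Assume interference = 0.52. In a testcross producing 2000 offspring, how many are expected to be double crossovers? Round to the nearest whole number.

Map distances give recombination frequencies of 0.065 and 0.250 for the two intervals.
With interference 0.52 (so coincidence = 0.48), expected double-crossover frequency = 0.065 × 0.250 × 0.48 = 0.00780.
Expected number = 0.00780 × 2000 = 15.60 ≈ 16.

16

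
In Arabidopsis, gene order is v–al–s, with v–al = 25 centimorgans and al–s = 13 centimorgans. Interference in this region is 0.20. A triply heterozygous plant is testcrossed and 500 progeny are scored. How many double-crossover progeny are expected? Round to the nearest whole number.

Map distances give recombination frequencies of 0.250 and 0.130 for the two intervals.
With interference 0.20 (so coincidence = 0.80), expected double-crossover frequency = 0.250 × 0.130 × 0.80 = 0.02600.
Expected number = 0.02600 × 500 = 13.00 ≈ 13.

13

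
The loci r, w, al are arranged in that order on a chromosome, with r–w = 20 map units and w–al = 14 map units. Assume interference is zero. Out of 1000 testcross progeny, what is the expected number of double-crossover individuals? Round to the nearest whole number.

Map distances give recombination frequencies of 0.200 and 0.140 for the two intervals.
With no interference, expected double-crossover frequency = 0.200 × 0.140 = 0.02800.
Expected number = 0.02800 × 1000 = 28.00 ≈ 28.

28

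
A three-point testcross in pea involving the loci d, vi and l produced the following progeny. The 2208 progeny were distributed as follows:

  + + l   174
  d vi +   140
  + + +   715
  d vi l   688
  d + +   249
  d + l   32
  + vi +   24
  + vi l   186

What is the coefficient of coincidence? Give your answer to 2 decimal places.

0.68

The two most frequent reciprocal classes, d vi l and + + +, are the parental types, so the F1 was d vi l / + + +.
The two rarest classes, d + l and + vi +, are the double crossovers. Comparing them with the parentals, only the vi allele has switched, so vi is the middle locus and the order is d – vi – l.
d–vi: (435 + 56)/2208 = 0.2224; vi–l: (314 + 56)/2208 = 0.1676.
Expected DCO frequency = 0.2224 × 0.1676 ≈ 0.03727; observed = 56/2208 ≈ 0.02536.
Coefficient of coincidence = 0.02536/0.03727 ≈ 0.68.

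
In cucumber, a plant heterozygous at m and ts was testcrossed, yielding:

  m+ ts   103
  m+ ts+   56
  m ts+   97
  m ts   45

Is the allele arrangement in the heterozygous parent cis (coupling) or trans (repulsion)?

trans

The two most frequent classes are m+ ts (103) and m ts+ (97); these are the parental (non-recombinant) types.
So the F1 carried m+ ts on one chromosome and m ts+ on the other — the recessive alleles are on opposite chromosomes (trans / repulsion).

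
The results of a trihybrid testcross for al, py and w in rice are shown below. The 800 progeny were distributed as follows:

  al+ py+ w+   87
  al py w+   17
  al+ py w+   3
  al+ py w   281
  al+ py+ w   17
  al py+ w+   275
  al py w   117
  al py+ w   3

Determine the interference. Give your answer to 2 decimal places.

The two most frequent reciprocal classes, al+ py w and al py+ w+, are the parental types, so the F1 was al+ py w / al py+ w+.
The two rarest classes, al+ py w+ and al py+ w, are the double crossovers. Comparing them with the parentals, only the w allele has switched, so w is the middle locus and the order is py – w – al.
py–w: (34 + 6)/800 = 0.0500; w–al: (204 + 6)/800 = 0.2625.
Expected DCO frequency = 0.0500 × 0.2625 ≈ 0.01313; observed = 6/800 ≈ 0.00750.
Coefficient of coincidence = 0.00750/0.01313 ≈ 0.57; interference = 1 − 0.57 = 0.43.

0.43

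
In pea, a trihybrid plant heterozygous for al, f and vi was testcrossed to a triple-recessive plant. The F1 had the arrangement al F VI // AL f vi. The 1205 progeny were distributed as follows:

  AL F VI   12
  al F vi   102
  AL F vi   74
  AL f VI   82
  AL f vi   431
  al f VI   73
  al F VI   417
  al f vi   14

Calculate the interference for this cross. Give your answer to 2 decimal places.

The two rarest classes, AL F VI and al f vi, are the double crossovers. Comparing them with the parentals, only the al allele has switched, so al is the middle locus and the order is f – al – vi.
f–al: (147 + 26)/1205 = 0.1436; al–vi: (184 + 26)/1205 = 0.1743.
Expected DCO frequency = 0.1436 × 0.1743 ≈ 0.02503; observed = 26/1205 ≈ 0.02158.
Coefficient of coincidence = 0.02158/0.02503 ≈ 0.86; interference = 1 − 0.86 = 0.14.

0.14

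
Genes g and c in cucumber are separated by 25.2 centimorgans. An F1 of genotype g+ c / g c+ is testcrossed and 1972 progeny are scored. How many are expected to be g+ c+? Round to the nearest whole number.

248

A map distance of 25.2 centimorgans corresponds to a recombination frequency of 0.252.
The F1 is g+ c / g c+, so g+ c+ is a recombinant gamete class with expected frequency r/2 = 0.252/2 = 0.1260.
Expected number = 0.1260 × 1972 = 248.47 ≈ 248.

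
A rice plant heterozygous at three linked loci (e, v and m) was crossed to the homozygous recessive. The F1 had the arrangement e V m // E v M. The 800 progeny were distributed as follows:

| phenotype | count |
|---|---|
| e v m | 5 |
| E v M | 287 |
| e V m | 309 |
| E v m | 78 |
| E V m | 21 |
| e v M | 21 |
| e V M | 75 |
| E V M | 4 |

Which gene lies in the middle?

The two rarest classes, e v m and E V M, are the double crossovers. Comparing them with the parentals, only the v allele has switched, so v is the middle locus and the order is e – v – m.

v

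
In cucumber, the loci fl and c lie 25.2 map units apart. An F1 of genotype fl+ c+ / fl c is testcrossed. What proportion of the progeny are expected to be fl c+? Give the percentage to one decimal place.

12.6%

A map distance of 25.2 map units corresponds to a recombination frequency of 0.252.
The F1 is fl+ c+ / fl c, so fl c+ is a recombinant gamete class with expected frequency r/2 = 0.252/2 = 0.1260.
That is 0.1260 = 12.6% of the progeny.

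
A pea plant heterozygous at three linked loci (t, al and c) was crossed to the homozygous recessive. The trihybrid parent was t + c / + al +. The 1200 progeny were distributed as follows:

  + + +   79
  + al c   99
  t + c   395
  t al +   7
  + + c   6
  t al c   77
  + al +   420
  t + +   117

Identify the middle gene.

t

The two rarest classes, + + c and t al +, are the double crossovers. Comparing them with the parentals, only the t allele has switched, so t is the middle locus and the order is c – t – al.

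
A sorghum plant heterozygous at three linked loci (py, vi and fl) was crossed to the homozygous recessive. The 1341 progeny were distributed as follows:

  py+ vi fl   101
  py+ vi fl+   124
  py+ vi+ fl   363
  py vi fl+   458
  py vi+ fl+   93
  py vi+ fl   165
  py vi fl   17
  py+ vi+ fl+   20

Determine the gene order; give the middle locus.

fl

The two most frequent reciprocal classes, py vi fl+ and py+ vi+ fl, are the parental types, so the F1 was py vi fl+ / py+ vi+ fl.
The two rarest classes, py vi fl and py+ vi+ fl+, are the double crossovers. Comparing them with the parentals, only the fl allele has switched, so fl is the middle locus and the order is py – fl – vi.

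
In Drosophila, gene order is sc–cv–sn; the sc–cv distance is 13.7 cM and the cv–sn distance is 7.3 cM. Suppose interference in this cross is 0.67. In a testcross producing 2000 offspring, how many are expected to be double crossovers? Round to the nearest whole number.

7

Map distances give recombination frequencies of 0.137 and 0.073 for the two intervals.
With interference 0.67 (so coincidence = 0.33), expected double-crossover frequency = 0.137 × 0.073 × 0.33 = 0.00330.
Expected number = 0.00330 × 2000 = 6.60 ≈ 7.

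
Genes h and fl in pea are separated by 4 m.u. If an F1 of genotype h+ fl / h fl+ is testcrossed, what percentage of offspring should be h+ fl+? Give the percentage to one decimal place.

2.0%

A map distance of 4 m.u. corresponds to a recombination frequency of 0.040.
The F1 is h+ fl / h fl+, so h+ fl+ is a recombinant gamete class with expected frequency r/2 = 0.040/2 = 0.0200.
That is 0.0200 = 2.0% of the progeny.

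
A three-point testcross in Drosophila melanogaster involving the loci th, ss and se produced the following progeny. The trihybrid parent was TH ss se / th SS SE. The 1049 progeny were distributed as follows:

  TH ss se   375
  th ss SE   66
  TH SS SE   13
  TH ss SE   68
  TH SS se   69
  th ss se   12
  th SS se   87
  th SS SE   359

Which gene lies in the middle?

The two rarest classes, th ss se and TH SS SE, are the double crossovers. Comparing them with the parentals, only the th allele has switched, so th is the middle locus and the order is se – th – ss.

th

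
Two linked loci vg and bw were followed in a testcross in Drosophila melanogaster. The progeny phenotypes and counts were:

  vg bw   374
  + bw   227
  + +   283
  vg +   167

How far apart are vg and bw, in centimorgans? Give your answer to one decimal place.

The two most frequent classes, + + (283) and vg bw (374), are the parental types, so the F1 was + + / vg bw.
The recombinant classes are + bw and vg +: 227 + 167 = 394.
Recombination frequency = 394/1051 = 0.3749 ≈ 37.5%, i.e. 37.5 centimorgans.

37.5 centimorgans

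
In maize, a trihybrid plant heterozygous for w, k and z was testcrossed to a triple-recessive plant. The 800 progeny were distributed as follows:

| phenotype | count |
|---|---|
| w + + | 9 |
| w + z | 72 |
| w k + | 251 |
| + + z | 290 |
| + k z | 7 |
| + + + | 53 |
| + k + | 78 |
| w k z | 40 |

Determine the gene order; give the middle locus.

The two most frequent reciprocal classes, + + z and w k +, are the parental types, so the F1 was + + z / w k +.
The two rarest classes, + k z and w + +, are the double crossovers. Comparing them with the parentals, only the k allele has switched, so k is the middle locus and the order is z – k – w.

k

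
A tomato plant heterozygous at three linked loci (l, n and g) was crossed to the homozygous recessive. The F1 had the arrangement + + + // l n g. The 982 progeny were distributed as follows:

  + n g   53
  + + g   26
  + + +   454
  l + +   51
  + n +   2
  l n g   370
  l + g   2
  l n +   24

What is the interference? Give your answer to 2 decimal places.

0.33

The two rarest classes, + n + and l + g, are the double crossovers. Comparing them with the parentals, only the n allele has switched, so n is the middle locus and the order is l – n – g.
l–n: (104 + 4)/982 = 0.1100; n–g: (50 + 4)/982 = 0.0550.
Expected DCO frequency = 0.1100 × 0.0550 ≈ 0.00605; observed = 4/982 ≈ 0.00407.
Coefficient of coincidence = 0.00407/0.00605 ≈ 0.67; interference = 1 − 0.67 = 0.33.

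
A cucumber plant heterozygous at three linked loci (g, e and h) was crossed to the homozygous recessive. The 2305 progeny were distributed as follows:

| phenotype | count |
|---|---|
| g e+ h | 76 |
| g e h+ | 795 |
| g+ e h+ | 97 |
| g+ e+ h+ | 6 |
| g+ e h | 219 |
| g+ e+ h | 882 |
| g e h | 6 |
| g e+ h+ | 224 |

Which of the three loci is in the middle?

h

The two most frequent reciprocal classes, g e h+ and g+ e+ h, are the parental types, so the F1 was g e h+ / g+ e+ h.
The two rarest classes, g e h and g+ e+ h+, are the double crossovers. Comparing them with the parentals, only the h allele has switched, so h is the middle locus and the order is g – h – e.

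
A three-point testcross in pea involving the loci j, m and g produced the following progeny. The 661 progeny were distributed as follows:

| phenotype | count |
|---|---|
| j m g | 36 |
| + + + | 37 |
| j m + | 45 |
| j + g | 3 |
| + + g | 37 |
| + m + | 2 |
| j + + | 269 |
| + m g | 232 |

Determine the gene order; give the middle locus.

The two most frequent reciprocal classes, + m g and j + +, are the parental types, so the F1 was + m g / j + +.
The two rarest classes, + m + and j + g, are the double crossovers. Comparing them with the parentals, only the g allele has switched, so g is the middle locus and the order is m – g – j.

g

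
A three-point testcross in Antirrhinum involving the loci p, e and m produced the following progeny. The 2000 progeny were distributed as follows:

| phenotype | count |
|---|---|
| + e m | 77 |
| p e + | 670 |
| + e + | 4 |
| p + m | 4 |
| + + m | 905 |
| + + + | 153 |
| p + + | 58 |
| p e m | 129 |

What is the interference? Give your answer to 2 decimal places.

The two most frequent reciprocal classes, p e + and + + m, are the parental types, so the F1 was p e + / + + m.
The two rarest classes, + e + and p + m, are the double crossovers. Comparing them with the parentals, only the p allele has switched, so p is the middle locus and the order is m – p – e.
m–p: (282 + 8)/2000 = 0.1450; p–e: (135 + 8)/2000 = 0.0715.
Expected DCO frequency = 0.1450 × 0.0715 ≈ 0.01037; observed = 8/2000 ≈ 0.00400.
Coefficient of coincidence = 0.00400/0.01037 ≈ 0.39; interference = 1 − 0.39 = 0.61.

0.61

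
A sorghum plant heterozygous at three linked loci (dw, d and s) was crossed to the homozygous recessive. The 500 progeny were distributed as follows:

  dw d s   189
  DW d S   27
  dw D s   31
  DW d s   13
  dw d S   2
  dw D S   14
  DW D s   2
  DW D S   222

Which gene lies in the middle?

s

The two most frequent reciprocal classes, dw d s and DW D S, are the parental types, so the F1 was dw d s / DW D S.
The two rarest classes, dw d S and DW D s, are the double crossovers. Comparing them with the parentals, only the s allele has switched, so s is the middle locus and the order is d – s – dw.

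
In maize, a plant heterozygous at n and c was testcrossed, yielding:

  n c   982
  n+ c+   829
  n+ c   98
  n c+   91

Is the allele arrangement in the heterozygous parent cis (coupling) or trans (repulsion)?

cis

The two most frequent classes are n+ c+ (829) and n c (982); these are the parental (non-recombinant) types.
So the F1 carried n+ c+ on one chromosome and n c on the other — the recessive alleles are on the same chromosome (cis / coupling).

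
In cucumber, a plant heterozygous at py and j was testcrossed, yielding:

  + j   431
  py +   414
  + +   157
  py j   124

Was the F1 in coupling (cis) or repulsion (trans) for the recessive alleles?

The two most frequent classes are + j (431) and py + (414); these are the parental (non-recombinant) types.
So the F1 carried + j on one chromosome and py + on the other — the recessive alleles are on opposite chromosomes (trans / repulsion).

trans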